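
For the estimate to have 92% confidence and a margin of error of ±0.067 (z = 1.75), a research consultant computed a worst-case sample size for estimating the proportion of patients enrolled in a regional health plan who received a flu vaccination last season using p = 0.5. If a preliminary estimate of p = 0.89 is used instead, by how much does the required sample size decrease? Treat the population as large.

104

Conservative (p = 0.5): n = 1.75² × 0.25 / 0.067² ≈ 170.56 → 171.
Using p = 0.89: p(1−p) = 0.0979, so n = 1.75² × 0.0979 / 0.067² ≈ 66.79 → 67.
Reduction: 171 − 67 = 104.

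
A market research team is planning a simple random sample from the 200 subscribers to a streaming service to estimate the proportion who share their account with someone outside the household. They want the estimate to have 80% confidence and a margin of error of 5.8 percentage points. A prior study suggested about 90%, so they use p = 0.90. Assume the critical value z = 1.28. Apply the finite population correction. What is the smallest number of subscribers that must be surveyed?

37

Unadjusted: n₀ = 1.28² × 0.90 × 0.10 / 0.058² ≈ 43.83, so n₀ = 44.
Finite population correction with N = 200: n = n₀ / (1 + (n₀−1)/N) = 44 / (1 + 43/200) = 44 / 1.2150 ≈ 36.21.
Rounding up, n = 37.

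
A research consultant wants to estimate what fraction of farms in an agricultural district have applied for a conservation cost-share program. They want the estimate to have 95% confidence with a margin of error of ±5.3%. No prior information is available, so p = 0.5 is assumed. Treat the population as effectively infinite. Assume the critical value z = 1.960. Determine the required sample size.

342

With p = 0.5, p(1−p) = 0.25.
n = z²·p(1−p)/E² = 1.960² × 0.2500 / 0.053² = 3.8416 × 0.2500 / 0.002809 ≈ 341.90.
Rounding up gives n = 342.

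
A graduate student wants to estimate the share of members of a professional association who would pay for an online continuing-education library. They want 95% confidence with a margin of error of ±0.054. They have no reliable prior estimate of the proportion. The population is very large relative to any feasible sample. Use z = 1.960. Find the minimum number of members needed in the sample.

330

With no prior estimate, use p = 0.5, giving p(1−p) = 0.25.
n = z²·p(1−p)/E² = 1.960² × 0.2500 / 0.054² = 3.8416 × 0.2500 / 0.002916 ≈ 329.36.
Rounding up gives n = 330.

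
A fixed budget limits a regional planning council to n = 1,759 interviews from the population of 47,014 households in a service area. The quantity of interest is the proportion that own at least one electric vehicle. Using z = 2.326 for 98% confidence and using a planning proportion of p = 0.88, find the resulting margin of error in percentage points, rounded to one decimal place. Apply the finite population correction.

Finite-population factor: (N−n)/(N−1) = (47014−1759)/(47014−1) = 0.9626.
SE(p̂) = √[p(1−p)/n · (N−n)/(N−1)] = √[0.1056/1759 × 0.9626] = 0.00760.
E = z × SE = 2.326 × 0.00760 = 0.01768 ≈ 1.8 percentage points.

1.8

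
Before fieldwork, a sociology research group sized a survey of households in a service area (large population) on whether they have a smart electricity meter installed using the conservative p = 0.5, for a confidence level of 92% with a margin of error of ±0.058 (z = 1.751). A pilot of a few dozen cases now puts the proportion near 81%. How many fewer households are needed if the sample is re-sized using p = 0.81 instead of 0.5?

87

Conservative (p = 0.5): n = 1.751² × 0.25 / 0.058² ≈ 227.85 → 228.
Using p = 0.81: p(1−p) = 0.1539, so n = 1.751² × 0.1539 / 0.058² ≈ 140.27 → 141.
Reduction: 228 − 141 = 87.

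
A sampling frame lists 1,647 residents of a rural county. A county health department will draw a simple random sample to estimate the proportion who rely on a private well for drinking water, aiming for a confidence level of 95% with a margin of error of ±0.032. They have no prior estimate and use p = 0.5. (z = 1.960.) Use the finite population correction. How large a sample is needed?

Unadjusted: n₀ = 1.960² × 0.50 × 0.50 / 0.032² ≈ 937.89, so n₀ = 938.
Finite population correction with N = 1,647: n = n₀ / (1 + (n₀−1)/N) = 938 / (1 + 937/1647) = 938 / 1.5689 ≈ 597.87.
Rounding up, n = 598.

598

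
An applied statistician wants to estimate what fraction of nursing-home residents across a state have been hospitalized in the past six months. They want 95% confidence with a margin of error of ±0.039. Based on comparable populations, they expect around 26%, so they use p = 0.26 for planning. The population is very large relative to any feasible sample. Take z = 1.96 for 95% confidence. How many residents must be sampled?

486

With p = 0.26, p(1−p) = 0.1924.
n = z²·p(1−p)/E² = 1.96² × 0.1924 / 0.039² = 3.8416 × 0.1924 / 0.001521 ≈ 485.95.
Rounding up gives n = 486.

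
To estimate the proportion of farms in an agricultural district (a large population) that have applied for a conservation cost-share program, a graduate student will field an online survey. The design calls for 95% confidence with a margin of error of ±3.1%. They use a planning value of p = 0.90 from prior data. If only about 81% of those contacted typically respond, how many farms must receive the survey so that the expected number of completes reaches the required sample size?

445

For 95% confidence, z = 1.960.
Completed interviews needed: n₀ = 1.960² × 0.0900 / 0.031² ≈ 359.78 → 360.
At an 81% response rate, contacts needed = 360 / 0.81 ≈ 444.44 → 445.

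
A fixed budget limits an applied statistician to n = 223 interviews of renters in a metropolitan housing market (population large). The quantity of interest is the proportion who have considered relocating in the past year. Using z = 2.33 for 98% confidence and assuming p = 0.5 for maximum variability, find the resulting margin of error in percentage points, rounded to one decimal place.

7.8

SE(p̂) = √[p(1−p)/n] = √[0.2500/223] = 0.03348.
E = z × SE = 2.33 × 0.03348 = 0.07801, or 7.8 percentage points.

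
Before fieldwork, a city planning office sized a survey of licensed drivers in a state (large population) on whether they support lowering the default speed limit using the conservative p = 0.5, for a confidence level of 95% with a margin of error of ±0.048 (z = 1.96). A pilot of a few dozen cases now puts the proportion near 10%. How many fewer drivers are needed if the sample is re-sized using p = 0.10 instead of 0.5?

266

Conservative (p = 0.5): n = 1.96² × 0.25 / 0.048² ≈ 416.84 → 417.
Using p = 0.10: p(1−p) = 0.0900, so n = 1.96² × 0.0900 / 0.048² ≈ 150.06 → 151.
Reduction: 417 − 151 = 266.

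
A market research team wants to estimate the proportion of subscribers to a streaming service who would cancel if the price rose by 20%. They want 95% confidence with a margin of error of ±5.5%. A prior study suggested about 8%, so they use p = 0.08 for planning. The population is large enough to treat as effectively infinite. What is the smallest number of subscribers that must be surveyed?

94

For 95% confidence, z = 1.960.
With p = 0.08, p(1−p) = 0.0736.
n = z²·p(1−p)/E² = 1.960² × 0.0736 / 0.055² = 3.8416 × 0.0736 / 0.003025 ≈ 93.47.
Rounding up gives n = 94.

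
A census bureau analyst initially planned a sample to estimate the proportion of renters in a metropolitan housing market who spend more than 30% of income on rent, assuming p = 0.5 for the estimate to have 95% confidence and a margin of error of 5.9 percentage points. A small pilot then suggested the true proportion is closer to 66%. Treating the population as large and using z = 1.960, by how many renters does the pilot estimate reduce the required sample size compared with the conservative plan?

Conservative (p = 0.5): n = 1.960² × 0.25 / 0.059² ≈ 275.90 → 276.
Using p = 0.66: p(1−p) = 0.2244, so n = 1.960² × 0.2244 / 0.059² ≈ 247.65 → 248.
Reduction: 276 − 248 = 28.

28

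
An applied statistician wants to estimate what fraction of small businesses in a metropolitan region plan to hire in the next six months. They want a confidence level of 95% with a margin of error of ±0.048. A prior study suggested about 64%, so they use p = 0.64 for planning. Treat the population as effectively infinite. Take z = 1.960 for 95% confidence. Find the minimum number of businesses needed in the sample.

385

With p = 0.64, p(1−p) = 0.2304.
n = z²·p(1−p)/E² = 1.960² × 0.2304 / 0.048² = 3.8416 × 0.2304 / 0.002304 ≈ 384.16.
Rounding up gives n = 385.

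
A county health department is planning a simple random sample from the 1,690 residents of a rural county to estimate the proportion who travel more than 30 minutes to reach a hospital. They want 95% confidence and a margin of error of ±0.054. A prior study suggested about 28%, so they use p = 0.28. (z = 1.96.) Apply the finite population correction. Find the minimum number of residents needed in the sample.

Unadjusted: n₀ = 1.96² × 0.28 × 0.72 / 0.054² ≈ 265.59, so n₀ = 266.
Finite population correction with N = 1,690: n = n₀ / (1 + (n₀−1)/N) = 266 / (1 + 265/1690) = 266 / 1.1568 ≈ 229.94.
Rounding up, n = 230.

230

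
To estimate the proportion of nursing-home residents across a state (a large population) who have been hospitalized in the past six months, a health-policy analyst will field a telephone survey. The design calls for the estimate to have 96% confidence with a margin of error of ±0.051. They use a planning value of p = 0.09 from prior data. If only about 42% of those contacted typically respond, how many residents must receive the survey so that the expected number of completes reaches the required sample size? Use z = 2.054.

Completed interviews needed: n₀ = 2.054² × 0.0819 / 0.051² ≈ 132.84 → 133.
At a 42% response rate, contacts needed = 133 / 0.42 ≈ 316.67 → 317.

317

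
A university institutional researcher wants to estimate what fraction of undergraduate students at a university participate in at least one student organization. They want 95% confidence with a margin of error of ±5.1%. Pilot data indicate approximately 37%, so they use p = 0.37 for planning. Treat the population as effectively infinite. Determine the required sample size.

For 95% confidence, z = 1.960.
With p = 0.37, p(1−p) = 0.2331.
n = z²·p(1−p)/E² = 1.960² × 0.2331 / 0.051² = 3.8416 × 0.2331 / 0.002601 ≈ 344.28.
Rounding up gives n = 345.

345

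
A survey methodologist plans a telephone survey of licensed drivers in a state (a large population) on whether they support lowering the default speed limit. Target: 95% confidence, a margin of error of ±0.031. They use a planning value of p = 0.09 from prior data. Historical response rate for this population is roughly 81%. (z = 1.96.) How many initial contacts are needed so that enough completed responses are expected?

Completed interviews needed: n₀ = 1.96² × 0.0819 / 0.031² ≈ 327.40 → 328.
At an 81% response rate, contacts needed = 328 / 0.81 ≈ 404.94 → 405.

405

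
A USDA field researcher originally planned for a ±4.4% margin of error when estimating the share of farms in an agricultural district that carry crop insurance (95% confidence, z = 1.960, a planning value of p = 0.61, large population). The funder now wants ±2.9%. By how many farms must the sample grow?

614

At ±4.4%: n = 1.960² × 0.2379 / 0.044² ≈ 472.06 → 473.
At ±2.9%: n = 1.960² × 0.2379 / 0.029² ≈ 1086.70 → 1087.
Additional respondents: 1087 − 473 = 614.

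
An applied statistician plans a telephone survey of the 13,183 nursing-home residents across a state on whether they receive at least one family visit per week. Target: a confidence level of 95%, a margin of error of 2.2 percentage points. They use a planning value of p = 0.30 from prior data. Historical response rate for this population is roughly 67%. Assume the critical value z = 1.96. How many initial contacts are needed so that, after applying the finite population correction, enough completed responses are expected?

Completed interviews needed (unadjusted): n₀ = 1.96² × 0.2100 / 0.022² ≈ 1666.81 → 1667.
FPC for N = 13,183: n = 1667 / (1 + 1666/13183) = 1667 / 1.1264 ≈ 1479.97 → 1480.
At a 67% response rate, contacts needed = 1480 / 0.67 ≈ 2208.96 → 2209.

2209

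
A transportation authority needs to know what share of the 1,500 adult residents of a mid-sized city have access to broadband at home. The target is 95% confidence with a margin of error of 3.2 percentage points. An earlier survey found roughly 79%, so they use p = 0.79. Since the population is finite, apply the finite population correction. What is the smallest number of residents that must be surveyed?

For 95% confidence, z = 1.960.
Unadjusted: n₀ = 1.960² × 0.79 × 0.21 / 0.032² ≈ 622.38, so n₀ = 623.
Finite population correction with N = 1,500: n = n₀ / (1 + (n₀−1)/N) = 623 / (1 + 622/1500) = 623 / 1.4147 ≈ 440.39.
Rounding up, n = 441.

441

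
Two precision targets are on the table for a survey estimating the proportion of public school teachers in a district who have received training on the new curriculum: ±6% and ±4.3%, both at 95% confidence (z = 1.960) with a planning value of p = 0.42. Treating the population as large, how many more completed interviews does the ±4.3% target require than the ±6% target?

At ±6%: n = 1.960² × 0.2436 / 0.060² ≈ 259.95 → 260.
At ±4.3%: n = 1.960² × 0.2436 / 0.043² ≈ 506.12 → 507.
Additional respondents: 507 − 260 = 247.

247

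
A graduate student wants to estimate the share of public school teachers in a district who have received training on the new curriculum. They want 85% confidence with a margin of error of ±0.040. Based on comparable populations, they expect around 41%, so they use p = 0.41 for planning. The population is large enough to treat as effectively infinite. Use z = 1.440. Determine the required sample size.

314

With p = 0.41, p(1−p) = 0.2419.
n = z²·p(1−p)/E² = 1.440² × 0.2419 / 0.040² = 2.0736 × 0.2419 / 0.001600 ≈ 313.50.
Rounding up gives n = 314.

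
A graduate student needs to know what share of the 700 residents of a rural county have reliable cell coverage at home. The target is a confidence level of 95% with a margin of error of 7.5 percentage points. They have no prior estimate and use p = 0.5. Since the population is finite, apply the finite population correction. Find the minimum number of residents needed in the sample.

For 95% confidence, z = 1.96.
Unadjusted: n₀ = 1.96² × 0.50 × 0.50 / 0.075² ≈ 170.74, so n₀ = 171.
Finite population correction with N = 700: n = n₀ / (1 + (n₀−1)/N) = 171 / (1 + 170/700) = 171 / 1.2429 ≈ 137.59.
Rounding up, n = 138.

138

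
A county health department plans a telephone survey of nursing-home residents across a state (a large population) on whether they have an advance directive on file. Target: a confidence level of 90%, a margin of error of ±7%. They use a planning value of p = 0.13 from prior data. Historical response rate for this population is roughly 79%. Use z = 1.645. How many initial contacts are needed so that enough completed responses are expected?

80

Completed interviews needed: n₀ = 1.645² × 0.1131 / 0.070² ≈ 62.46 → 63.
At a 79% response rate, contacts needed = 63 / 0.79 ≈ 79.75 → 80.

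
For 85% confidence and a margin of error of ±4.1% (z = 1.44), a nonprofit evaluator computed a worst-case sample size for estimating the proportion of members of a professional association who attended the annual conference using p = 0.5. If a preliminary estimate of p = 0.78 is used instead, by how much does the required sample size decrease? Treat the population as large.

97

Conservative (p = 0.5): n = 1.44² × 0.25 / 0.041² ≈ 308.39 → 309.
Using p = 0.78: p(1−p) = 0.1716, so n = 1.44² × 0.1716 / 0.041² ≈ 211.68 → 212.
Reduction: 309 − 212 = 97.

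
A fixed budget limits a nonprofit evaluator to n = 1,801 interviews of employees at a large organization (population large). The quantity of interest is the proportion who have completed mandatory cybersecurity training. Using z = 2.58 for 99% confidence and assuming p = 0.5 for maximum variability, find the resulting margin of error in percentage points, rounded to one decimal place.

SE(p̂) = √[p(1−p)/n] = √[0.2500/1801] = 0.01178.
E = z × SE = 2.58 × 0.01178 = 0.03040, or 3.0 percentage points.

3.0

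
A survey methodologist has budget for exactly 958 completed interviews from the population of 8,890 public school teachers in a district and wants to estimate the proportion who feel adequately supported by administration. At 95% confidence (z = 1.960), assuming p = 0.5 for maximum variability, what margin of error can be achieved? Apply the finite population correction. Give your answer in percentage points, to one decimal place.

Finite-population factor: (N−n)/(N−1) = (8890−958)/(8890−1) = 0.8923.
SE(p̂) = √[p(1−p)/n · (N−n)/(N−1)] = √[0.2500/958 × 0.8923] = 0.01526.
E = z × SE = 1.960 × 0.01526 = 0.02991 ≈ 3.0 percentage points.

3.0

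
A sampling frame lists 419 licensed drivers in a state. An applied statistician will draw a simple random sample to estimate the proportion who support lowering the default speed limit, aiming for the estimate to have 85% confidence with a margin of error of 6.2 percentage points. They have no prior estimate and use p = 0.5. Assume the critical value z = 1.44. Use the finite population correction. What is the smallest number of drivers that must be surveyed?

Unadjusted: n₀ = 1.44² × 0.50 × 0.50 / 0.062² ≈ 134.86, so n₀ = 135.
Finite population correction with N = 419: n = n₀ / (1 + (n₀−1)/N) = 135 / (1 + 134/419) = 135 / 1.3198 ≈ 102.29.
Rounding up, n = 103.

103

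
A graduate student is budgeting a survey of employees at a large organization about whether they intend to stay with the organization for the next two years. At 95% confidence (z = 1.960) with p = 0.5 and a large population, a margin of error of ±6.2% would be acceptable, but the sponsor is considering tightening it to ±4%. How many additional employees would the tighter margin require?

351

At ±6.2%: n = 1.960² × 0.2500 / 0.062² ≈ 249.84 → 250.
At ±4%: n = 1.960² × 0.2500 / 0.040² ≈ 600.25 → 601.
Additional respondents: 601 − 250 = 351.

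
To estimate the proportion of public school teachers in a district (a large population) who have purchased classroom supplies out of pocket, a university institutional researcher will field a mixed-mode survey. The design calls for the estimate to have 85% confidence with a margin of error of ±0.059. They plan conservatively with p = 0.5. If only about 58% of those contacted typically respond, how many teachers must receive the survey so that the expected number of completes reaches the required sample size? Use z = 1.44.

257

Completed interviews needed: n₀ = 1.44² × 0.2500 / 0.059² ≈ 148.92 → 149.
At a 58% response rate, contacts needed = 149 / 0.58 ≈ 256.90 → 257.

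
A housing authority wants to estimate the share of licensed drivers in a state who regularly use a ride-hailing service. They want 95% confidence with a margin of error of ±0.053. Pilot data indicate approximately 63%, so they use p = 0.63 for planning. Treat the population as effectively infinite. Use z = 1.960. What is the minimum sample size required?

319

With p = 0.63, p(1−p) = 0.2331.
n = z²·p(1−p)/E² = 1.960² × 0.2331 / 0.053² = 3.8416 × 0.2331 / 0.002809 ≈ 318.79.
Rounding up gives n = 319.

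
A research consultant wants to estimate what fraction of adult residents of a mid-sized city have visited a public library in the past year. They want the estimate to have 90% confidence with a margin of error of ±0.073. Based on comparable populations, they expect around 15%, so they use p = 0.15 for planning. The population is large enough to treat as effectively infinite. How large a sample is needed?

65

For 90% confidence, z = 1.645.
With p = 0.15, p(1−p) = 0.1275.
n = z²·p(1−p)/E² = 1.645² × 0.1275 / 0.073² = 2.7060 × 0.1275 / 0.005329 ≈ 64.74.
Rounding up gives n = 65.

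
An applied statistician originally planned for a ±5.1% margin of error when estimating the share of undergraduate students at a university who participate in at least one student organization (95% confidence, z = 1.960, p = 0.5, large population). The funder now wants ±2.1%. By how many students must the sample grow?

1808

At ±5.1%: n = 1.960² × 0.2500 / 0.051² ≈ 369.24 → 370.
At ±2.1%: n = 1.960² × 0.2500 / 0.021² ≈ 2177.78 → 2178.
Additional respondents: 2178 − 370 = 1808.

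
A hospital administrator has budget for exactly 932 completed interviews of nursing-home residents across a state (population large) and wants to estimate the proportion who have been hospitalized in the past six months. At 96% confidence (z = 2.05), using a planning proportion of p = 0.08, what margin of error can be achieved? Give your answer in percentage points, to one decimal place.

1.8

SE(p̂) = √[p(1−p)/n] = √[0.0736/932] = 0.00889.
E = z × SE = 2.05 × 0.00889 = 0.01822, or 1.8 percentage points.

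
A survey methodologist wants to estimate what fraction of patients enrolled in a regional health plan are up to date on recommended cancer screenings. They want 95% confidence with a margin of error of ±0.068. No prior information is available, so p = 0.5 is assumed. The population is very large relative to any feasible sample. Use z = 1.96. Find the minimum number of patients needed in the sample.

With p = 0.5, p(1−p) = 0.25.
n = z²·p(1−p)/E² = 1.96² × 0.2500 / 0.068² = 3.8416 × 0.2500 / 0.004624 ≈ 207.70.
Rounding up gives n = 208.

208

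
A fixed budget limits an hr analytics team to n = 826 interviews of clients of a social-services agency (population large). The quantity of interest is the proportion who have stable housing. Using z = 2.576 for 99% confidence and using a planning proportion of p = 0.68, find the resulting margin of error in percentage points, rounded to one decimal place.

4.2

SE(p̂) = √[p(1−p)/n] = √[0.2176/826] = 0.01623.
E = z × SE = 2.576 × 0.01623 = 0.04181, or 4.2 percentage points.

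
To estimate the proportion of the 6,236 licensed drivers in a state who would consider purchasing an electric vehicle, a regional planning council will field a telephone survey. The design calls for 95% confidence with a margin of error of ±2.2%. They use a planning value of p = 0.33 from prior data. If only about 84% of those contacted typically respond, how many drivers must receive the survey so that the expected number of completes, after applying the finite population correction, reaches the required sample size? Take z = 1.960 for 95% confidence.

Completed interviews needed (unadjusted): n₀ = 1.960² × 0.2211 / 0.022² ≈ 1754.91 → 1755.
FPC for N = 6,236: n = 1755 / (1 + 1754/6236) = 1755 / 1.2813 ≈ 1369.73 → 1370.
At an 84% response rate, contacts needed = 1370 / 0.84 ≈ 1630.95 → 1631.

1631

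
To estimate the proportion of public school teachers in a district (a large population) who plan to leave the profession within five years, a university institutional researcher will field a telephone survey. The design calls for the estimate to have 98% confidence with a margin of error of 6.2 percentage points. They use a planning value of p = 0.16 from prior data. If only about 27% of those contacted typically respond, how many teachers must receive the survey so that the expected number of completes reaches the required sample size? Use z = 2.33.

Completed interviews needed: n₀ = 2.33² × 0.1344 / 0.062² ≈ 189.81 → 190.
At a 27% response rate, contacts needed = 190 / 0.27 ≈ 703.70 → 704.

704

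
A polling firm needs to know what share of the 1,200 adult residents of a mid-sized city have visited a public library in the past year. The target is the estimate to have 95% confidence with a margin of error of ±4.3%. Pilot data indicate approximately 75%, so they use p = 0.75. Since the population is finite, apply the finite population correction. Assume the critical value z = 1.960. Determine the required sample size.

Unadjusted: n₀ = 1.960² × 0.75 × 0.25 / 0.043² ≈ 389.56, so n₀ = 390.
Finite population correction with N = 1,200: n = n₀ / (1 + (n₀−1)/N) = 390 / (1 + 389/1200) = 390 / 1.3242 ≈ 294.52.
Rounding up, n = 295.

295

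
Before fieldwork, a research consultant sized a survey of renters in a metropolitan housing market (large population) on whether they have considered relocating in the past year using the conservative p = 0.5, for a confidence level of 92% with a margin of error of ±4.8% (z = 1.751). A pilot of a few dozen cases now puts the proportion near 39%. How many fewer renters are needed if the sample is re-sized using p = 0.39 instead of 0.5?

Conservative (p = 0.5): n = 1.751² × 0.25 / 0.048² ≈ 332.68 → 333.
Using p = 0.39: p(1−p) = 0.2379, so n = 1.751² × 0.2379 / 0.048² ≈ 316.58 → 317.
Reduction: 333 − 317 = 16.

16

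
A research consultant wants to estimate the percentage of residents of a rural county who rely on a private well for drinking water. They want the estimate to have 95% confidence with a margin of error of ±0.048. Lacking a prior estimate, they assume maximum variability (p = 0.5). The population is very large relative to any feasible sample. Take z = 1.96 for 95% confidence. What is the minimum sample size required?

417

With p = 0.5, p(1−p) = 0.25.
n = z²·p(1−p)/E² = 1.96² × 0.2500 / 0.048² = 3.8416 × 0.2500 / 0.002304 ≈ 416.84.
Rounding up gives n = 417.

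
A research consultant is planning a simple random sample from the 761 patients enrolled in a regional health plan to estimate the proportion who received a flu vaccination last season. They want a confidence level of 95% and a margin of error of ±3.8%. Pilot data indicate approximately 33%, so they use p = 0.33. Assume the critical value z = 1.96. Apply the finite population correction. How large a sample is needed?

333

Unadjusted: n₀ = 1.96² × 0.33 × 0.67 / 0.038² ≈ 588.21, so n₀ = 589.
Finite population correction with N = 761: n = n₀ / (1 + (n₀−1)/N) = 589 / (1 + 588/761) = 589 / 1.7727 ≈ 332.27.
Rounding up, n = 333.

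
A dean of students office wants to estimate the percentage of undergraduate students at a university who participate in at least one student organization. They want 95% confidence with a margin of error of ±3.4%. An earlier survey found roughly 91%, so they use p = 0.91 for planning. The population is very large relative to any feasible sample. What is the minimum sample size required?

273

For 95% confidence, z = 1.96.
With p = 0.91, p(1−p) = 0.0819.
n = z²·p(1−p)/E² = 1.96² × 0.0819 / 0.034² = 3.8416 × 0.0819 / 0.001156 ≈ 272.17.
Rounding up gives n = 273.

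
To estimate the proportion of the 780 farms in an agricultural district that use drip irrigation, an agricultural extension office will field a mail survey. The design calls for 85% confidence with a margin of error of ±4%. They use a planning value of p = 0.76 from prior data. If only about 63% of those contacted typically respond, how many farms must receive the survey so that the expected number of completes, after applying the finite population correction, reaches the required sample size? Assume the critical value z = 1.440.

Completed interviews needed (unadjusted): n₀ = 1.440² × 0.1824 / 0.040² ≈ 236.39 → 237.
FPC for N = 780: n = 237 / (1 + 236/780) = 237 / 1.3026 ≈ 181.95 → 182.
At a 63% response rate, contacts needed = 182 / 0.63 ≈ 288.89 → 289.

289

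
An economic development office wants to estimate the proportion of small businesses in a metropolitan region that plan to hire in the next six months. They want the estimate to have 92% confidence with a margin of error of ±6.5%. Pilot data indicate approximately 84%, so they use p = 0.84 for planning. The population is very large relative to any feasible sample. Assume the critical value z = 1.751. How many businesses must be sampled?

98

With p = 0.84, p(1−p) = 0.1344.
n = z²·p(1−p)/E² = 1.751² × 0.1344 / 0.065² = 3.0660 × 0.1344 / 0.004225 ≈ 97.53.
Rounding up gives n = 98.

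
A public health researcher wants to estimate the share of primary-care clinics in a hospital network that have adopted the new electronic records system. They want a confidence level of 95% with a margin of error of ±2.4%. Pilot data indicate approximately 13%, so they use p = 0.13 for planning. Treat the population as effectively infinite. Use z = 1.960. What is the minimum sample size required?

755

With p = 0.13, p(1−p) = 0.1131.
n = z²·p(1−p)/E² = 1.960² × 0.1131 / 0.024² = 3.8416 × 0.1131 / 0.000576 ≈ 754.31.
Rounding up gives n = 755.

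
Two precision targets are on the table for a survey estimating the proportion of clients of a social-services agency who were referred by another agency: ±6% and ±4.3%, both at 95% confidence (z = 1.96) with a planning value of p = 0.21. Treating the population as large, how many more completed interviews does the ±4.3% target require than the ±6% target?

167

At ±6%: n = 1.96² × 0.1659 / 0.060² ≈ 177.03 → 178.
At ±4.3%: n = 1.96² × 0.1659 / 0.043² ≈ 344.68 → 345.
Additional respondents: 345 − 178 = 167.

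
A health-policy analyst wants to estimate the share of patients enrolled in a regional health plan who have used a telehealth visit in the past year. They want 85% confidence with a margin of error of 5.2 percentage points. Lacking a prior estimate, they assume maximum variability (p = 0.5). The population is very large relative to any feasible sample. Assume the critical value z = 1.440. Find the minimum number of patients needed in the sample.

192

With p = 0.5, p(1−p) = 0.25.
n = z²·p(1−p)/E² = 1.440² × 0.2500 / 0.052² = 2.0736 × 0.2500 / 0.002704 ≈ 191.72.
Rounding up gives n = 192.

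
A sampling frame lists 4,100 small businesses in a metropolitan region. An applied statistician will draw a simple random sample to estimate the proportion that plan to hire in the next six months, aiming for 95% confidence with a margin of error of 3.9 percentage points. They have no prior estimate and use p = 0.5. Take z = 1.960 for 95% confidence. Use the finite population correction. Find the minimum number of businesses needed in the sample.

548

Unadjusted: n₀ = 1.960² × 0.50 × 0.50 / 0.039² ≈ 631.43, so n₀ = 632.
Finite population correction with N = 4,100: n = n₀ / (1 + (n₀−1)/N) = 632 / (1 + 631/4100) = 632 / 1.1539 ≈ 547.71.
Rounding up, n = 548.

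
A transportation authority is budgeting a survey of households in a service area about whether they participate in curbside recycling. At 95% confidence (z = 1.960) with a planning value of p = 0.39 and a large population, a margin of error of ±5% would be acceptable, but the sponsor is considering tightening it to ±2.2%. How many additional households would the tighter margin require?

1523

At ±5%: n = 1.960² × 0.2379 / 0.050² ≈ 365.57 → 366.
At ±2.2%: n = 1.960² × 0.2379 / 0.022² ≈ 1888.26 → 1889.
Additional respondents: 1889 − 366 = 1523.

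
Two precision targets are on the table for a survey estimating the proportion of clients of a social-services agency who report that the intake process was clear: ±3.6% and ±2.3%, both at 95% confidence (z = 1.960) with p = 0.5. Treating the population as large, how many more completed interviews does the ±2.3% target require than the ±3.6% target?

At ±3.6%: n = 1.960² × 0.2500 / 0.036² ≈ 741.05 → 742.
At ±2.3%: n = 1.960² × 0.2500 / 0.023² ≈ 1815.50 → 1816.
Additional respondents: 1816 − 742 = 1074.

1074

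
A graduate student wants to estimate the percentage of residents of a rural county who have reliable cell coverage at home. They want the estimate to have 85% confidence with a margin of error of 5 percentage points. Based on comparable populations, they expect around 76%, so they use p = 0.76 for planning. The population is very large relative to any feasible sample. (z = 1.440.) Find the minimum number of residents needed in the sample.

With p = 0.76, p(1−p) = 0.1824.
n = z²·p(1−p)/E² = 1.440² × 0.1824 / 0.050² = 2.0736 × 0.1824 / 0.002500 ≈ 151.29.
Rounding up gives n = 152.

152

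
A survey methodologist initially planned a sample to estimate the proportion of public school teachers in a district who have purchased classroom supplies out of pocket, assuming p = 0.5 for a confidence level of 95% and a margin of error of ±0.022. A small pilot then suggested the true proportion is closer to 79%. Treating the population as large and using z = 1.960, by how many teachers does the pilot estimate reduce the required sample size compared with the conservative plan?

Conservative (p = 0.5): n = 1.960² × 0.25 / 0.022² ≈ 1984.30 → 1985.
Using p = 0.79: p(1−p) = 0.1659, so n = 1.960² × 0.1659 / 0.022² ≈ 1316.78 → 1317.
Reduction: 1985 − 1317 = 668.

668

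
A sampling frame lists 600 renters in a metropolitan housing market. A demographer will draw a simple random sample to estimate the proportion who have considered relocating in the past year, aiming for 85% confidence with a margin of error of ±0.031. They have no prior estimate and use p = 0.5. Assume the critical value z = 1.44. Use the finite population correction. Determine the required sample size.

285

Unadjusted: n₀ = 1.44² × 0.50 × 0.50 / 0.031² ≈ 539.44, so n₀ = 540.
Finite population correction with N = 600: n = n₀ / (1 + (n₀−1)/N) = 540 / (1 + 539/600) = 540 / 1.8983 ≈ 284.46.
Rounding up, n = 285.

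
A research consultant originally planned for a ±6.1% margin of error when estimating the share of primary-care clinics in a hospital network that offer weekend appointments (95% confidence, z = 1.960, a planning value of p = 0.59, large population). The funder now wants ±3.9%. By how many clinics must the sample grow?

At ±6.1%: n = 1.960² × 0.2419 / 0.061² ≈ 249.74 → 250.
At ±3.9%: n = 1.960² × 0.2419 / 0.039² ≈ 610.97 → 611.
Additional respondents: 611 − 250 = 361.

361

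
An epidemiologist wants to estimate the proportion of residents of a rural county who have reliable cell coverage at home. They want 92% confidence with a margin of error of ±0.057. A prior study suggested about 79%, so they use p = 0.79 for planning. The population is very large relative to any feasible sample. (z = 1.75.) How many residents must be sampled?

With p = 0.79, p(1−p) = 0.1659.
n = z²·p(1−p)/E² = 1.75² × 0.1659 / 0.057² = 3.0625 × 0.1659 / 0.003249 ≈ 156.38.
Rounding up gives n = 157.

157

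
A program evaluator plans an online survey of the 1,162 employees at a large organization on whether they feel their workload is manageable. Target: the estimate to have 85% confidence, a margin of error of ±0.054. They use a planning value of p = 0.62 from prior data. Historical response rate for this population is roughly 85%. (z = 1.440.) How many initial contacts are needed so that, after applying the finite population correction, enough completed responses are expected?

Completed interviews needed (unadjusted): n₀ = 1.440² × 0.2356 / 0.054² ≈ 167.54 → 168.
FPC for N = 1,162: n = 168 / (1 + 167/1162) = 168 / 1.1437 ≈ 146.89 → 147.
At an 85% response rate, contacts needed = 147 / 0.85 ≈ 172.94 → 173.

173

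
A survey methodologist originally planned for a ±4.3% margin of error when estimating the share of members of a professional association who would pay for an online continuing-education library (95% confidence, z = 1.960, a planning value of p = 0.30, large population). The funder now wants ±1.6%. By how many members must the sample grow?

2715

At ±4.3%: n = 1.960² × 0.2100 / 0.043² ≈ 436.31 → 437.
At ±1.6%: n = 1.960² × 0.2100 / 0.016² ≈ 3151.31 → 3152.
Additional respondents: 3152 − 437 = 2715.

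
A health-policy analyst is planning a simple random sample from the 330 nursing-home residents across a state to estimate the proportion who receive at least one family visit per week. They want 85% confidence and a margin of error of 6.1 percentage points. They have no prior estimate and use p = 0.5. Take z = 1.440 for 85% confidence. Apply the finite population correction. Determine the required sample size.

Unadjusted: n₀ = 1.440² × 0.50 × 0.50 / 0.061² ≈ 139.32, so n₀ = 140.
Finite population correction with N = 330: n = n₀ / (1 + (n₀−1)/N) = 140 / (1 + 139/330) = 140 / 1.4212 ≈ 98.51.
Rounding up, n = 99.

99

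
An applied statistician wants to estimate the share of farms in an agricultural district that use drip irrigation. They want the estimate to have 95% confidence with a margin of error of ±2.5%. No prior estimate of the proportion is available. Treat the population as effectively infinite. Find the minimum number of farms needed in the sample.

For 95% confidence, z = 1.960.
With no prior estimate, use p = 0.5, giving p(1−p) = 0.25.
n = z²·p(1−p)/E² = 1.960² × 0.2500 / 0.025² = 3.8416 × 0.2500 / 0.000625 ≈ 1536.64.
Rounding up gives n = 1537.

1537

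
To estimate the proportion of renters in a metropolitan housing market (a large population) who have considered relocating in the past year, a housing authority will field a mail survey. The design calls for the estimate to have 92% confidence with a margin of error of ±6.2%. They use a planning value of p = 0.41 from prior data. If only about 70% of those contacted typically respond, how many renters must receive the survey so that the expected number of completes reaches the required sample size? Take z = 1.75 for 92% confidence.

Completed interviews needed: n₀ = 1.75² × 0.2419 / 0.062² ≈ 192.72 → 193.
At a 70% response rate, contacts needed = 193 / 0.70 ≈ 275.71 → 276.

276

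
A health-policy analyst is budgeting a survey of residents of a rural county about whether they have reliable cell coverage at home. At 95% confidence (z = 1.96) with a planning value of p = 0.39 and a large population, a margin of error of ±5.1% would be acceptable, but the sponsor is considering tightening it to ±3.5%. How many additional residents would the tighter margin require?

At ±5.1%: n = 1.96² × 0.2379 / 0.051² ≈ 351.37 → 352.
At ±3.5%: n = 1.96² × 0.2379 / 0.035² ≈ 746.05 → 747.
Additional respondents: 747 − 352 = 395.

395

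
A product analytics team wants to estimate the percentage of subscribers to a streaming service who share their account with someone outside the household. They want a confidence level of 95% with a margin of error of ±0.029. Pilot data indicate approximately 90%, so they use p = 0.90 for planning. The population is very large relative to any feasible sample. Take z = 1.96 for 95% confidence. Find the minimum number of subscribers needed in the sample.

With p = 0.90, p(1−p) = 0.0900.
n = z²·p(1−p)/E² = 1.96² × 0.0900 / 0.029² = 3.8416 × 0.0900 / 0.000841 ≈ 411.11.
Rounding up gives n = 412.

412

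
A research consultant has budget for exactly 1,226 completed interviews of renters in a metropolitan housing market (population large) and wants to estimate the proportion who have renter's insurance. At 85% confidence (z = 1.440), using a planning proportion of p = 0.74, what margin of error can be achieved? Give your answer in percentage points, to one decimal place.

SE(p̂) = √[p(1−p)/n] = √[0.1924/1226] = 0.01253.
E = z × SE = 1.440 × 0.01253 = 0.01804, or 1.8 percentage points.

1.8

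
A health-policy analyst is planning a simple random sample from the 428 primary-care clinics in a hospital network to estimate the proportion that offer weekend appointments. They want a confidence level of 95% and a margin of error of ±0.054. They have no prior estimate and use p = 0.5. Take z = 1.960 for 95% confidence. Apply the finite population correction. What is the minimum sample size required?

187

Unadjusted: n₀ = 1.960² × 0.50 × 0.50 / 0.054² ≈ 329.36, so n₀ = 330.
Finite population correction with N = 428: n = n₀ / (1 + (n₀−1)/N) = 330 / (1 + 329/428) = 330 / 1.7687 ≈ 186.58.
Rounding up, n = 187.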